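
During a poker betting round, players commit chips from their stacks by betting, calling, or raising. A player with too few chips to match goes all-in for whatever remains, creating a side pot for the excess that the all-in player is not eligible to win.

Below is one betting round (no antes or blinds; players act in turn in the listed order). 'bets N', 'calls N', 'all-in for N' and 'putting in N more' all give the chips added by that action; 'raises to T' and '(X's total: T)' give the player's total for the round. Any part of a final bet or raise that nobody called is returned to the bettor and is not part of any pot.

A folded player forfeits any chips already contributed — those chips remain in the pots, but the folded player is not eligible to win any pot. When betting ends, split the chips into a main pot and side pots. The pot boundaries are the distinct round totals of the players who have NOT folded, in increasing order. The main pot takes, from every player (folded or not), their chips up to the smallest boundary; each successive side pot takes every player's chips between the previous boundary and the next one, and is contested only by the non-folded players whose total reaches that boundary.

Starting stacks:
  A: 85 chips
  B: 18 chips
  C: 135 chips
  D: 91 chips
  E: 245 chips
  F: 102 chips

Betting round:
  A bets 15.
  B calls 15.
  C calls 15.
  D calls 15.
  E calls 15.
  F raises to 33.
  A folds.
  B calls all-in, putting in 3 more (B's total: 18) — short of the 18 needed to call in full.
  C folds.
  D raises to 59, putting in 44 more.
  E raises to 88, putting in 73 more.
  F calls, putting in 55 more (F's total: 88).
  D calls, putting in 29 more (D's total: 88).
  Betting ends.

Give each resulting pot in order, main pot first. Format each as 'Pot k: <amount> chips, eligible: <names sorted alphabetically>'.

Pot 1: 102 chips, eligible: B, D, E, F
Pot 2: 210 chips, eligible: D, E, F

Derivation:
Contributions: A=15, B=18, C=15, D=88, E=88, F=88
Folded: A, C
Pot levels (distinct totals of non-folded players): 18, 88
Layer 1-18: A 15 + B 18 + C 15 + D 18 + E 18 + F 18 = 102 chips; eligible B, D, E, F
Layer 19-88: 70 each from D, E, F = 70*3 = 210 chips; eligible D, E, F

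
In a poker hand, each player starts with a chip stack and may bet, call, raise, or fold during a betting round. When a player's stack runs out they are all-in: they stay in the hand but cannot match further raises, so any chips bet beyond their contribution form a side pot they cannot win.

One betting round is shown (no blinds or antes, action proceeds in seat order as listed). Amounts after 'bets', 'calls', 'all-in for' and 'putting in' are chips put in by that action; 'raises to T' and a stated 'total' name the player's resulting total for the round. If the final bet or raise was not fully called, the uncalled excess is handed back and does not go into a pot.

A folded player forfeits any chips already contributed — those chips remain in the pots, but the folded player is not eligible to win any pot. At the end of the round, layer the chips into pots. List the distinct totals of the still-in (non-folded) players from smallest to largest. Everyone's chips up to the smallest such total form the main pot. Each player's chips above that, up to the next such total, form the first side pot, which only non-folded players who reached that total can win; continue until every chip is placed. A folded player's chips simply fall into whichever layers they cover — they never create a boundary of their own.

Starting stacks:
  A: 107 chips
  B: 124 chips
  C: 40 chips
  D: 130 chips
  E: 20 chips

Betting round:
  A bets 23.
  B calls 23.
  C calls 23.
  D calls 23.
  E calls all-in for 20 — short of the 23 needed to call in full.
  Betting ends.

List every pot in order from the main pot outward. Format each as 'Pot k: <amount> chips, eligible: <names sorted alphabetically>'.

Contributions: A=23, B=23, C=23, D=23, E=20
Pot levels (distinct totals of non-folded players): 20, 23
Layer 1-20: 20 each from A, B, C, D, E = 20*5 = 100 chips; eligible A, B, C, D, E
Layer 21-23: 3 each from A, B, C, D = 3*4 = 12 chips; eligible A, B, C, D

Pot 1: 100 chips, eligible: A, B, C, D, E
Pot 2: 12 chips, eligible: A, B, C, D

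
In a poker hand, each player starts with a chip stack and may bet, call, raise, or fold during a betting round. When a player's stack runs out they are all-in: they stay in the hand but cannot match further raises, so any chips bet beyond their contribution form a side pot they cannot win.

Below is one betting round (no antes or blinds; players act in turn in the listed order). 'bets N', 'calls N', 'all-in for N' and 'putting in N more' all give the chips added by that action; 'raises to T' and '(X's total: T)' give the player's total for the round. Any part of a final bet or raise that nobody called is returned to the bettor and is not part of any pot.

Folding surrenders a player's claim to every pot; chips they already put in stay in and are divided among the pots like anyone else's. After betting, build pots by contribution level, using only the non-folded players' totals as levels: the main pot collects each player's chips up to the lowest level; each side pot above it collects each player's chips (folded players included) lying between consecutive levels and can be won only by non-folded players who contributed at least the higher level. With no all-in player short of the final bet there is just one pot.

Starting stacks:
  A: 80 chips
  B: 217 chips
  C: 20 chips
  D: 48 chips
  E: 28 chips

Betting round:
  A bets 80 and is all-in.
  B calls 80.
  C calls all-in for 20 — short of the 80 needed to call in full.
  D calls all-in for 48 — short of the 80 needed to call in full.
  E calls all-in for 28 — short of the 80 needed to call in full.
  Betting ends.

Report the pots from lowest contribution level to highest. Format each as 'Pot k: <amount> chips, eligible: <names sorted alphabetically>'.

Contributions: A=80, B=80, C=20, D=48, E=28
Pot levels (distinct totals of non-folded players): 20, 28, 48, 80
Layer 1-20: 20 each from A, B, C, D, E = 20*5 = 100 chips; eligible A, B, C, D, E
Layer 21-28: 8 each from A, B, D, E = 8*4 = 32 chips; eligible A, B, D, E
Layer 29-48: 20 each from A, B, D = 20*3 = 60 chips; eligible A, B, D
Layer 49-80: 32 each from A, B = 32*2 = 64 chips; eligible A, B

Pot 1: 100 chips, eligible: A, B, C, D, E
Pot 2: 32 chips, eligible: A, B, D, E
Pot 3: 60 chips, eligible: A, B, D
Pot 4: 64 chips, eligible: A, B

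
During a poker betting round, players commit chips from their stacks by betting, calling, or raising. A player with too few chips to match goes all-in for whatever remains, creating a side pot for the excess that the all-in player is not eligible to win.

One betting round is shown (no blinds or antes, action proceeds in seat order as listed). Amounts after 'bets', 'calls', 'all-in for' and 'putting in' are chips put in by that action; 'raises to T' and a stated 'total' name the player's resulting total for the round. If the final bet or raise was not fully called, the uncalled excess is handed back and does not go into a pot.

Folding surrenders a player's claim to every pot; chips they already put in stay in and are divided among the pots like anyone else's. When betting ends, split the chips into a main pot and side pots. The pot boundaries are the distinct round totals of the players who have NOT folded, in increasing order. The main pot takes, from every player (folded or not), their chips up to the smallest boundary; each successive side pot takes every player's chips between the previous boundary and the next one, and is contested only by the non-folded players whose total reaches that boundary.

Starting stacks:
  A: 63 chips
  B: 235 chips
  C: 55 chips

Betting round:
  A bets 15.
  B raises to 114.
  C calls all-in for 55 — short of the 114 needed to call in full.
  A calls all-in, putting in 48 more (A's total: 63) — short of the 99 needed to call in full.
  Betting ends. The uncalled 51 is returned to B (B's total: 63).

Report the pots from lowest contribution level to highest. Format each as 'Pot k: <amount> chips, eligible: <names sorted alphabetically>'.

Contributions (after 51 returned to B): A=63, B=63, C=55
Pot levels (distinct totals of non-folded players): 55, 63
Layer 1-55: 55 each from A, B, C = 55*3 = 165 chips; eligible A, B, C
Layer 56-63: 8 each from A, B = 8*2 = 16 chips; eligible A, B

Pot 1: 165 chips, eligible: A, B, C
Pot 2: 16 chips, eligible: A, B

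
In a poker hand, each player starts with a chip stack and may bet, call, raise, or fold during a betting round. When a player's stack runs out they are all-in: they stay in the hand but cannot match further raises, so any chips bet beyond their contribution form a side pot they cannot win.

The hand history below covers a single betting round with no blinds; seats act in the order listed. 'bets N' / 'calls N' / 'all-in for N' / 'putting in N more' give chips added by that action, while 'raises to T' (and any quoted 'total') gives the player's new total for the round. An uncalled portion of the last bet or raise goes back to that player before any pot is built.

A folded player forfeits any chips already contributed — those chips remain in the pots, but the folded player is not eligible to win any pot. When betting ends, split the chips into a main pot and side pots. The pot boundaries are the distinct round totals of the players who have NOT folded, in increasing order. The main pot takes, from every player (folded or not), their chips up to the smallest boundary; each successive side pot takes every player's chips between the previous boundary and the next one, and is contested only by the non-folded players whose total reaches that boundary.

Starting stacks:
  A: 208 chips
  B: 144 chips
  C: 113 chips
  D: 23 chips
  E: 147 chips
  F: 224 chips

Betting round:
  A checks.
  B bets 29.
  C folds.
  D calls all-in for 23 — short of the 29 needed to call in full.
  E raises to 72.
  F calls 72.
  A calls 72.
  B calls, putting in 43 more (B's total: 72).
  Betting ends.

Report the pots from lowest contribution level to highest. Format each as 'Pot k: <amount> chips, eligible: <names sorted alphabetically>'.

Contributions: A=72, B=72, D=23, E=72, F=72
Folded: C
Pot levels (distinct totals of non-folded players): 23, 72
Layer 1-23: 23 each from A, B, D, E, F = 23*5 = 115 chips; eligible A, B, D, E, F
Layer 24-72: 49 each from A, B, E, F = 49*4 = 196 chips; eligible A, B, E, F

Pot 1: 115 chips, eligible: A, B, D, E, F
Pot 2: 196 chips, eligible: A, B, E, F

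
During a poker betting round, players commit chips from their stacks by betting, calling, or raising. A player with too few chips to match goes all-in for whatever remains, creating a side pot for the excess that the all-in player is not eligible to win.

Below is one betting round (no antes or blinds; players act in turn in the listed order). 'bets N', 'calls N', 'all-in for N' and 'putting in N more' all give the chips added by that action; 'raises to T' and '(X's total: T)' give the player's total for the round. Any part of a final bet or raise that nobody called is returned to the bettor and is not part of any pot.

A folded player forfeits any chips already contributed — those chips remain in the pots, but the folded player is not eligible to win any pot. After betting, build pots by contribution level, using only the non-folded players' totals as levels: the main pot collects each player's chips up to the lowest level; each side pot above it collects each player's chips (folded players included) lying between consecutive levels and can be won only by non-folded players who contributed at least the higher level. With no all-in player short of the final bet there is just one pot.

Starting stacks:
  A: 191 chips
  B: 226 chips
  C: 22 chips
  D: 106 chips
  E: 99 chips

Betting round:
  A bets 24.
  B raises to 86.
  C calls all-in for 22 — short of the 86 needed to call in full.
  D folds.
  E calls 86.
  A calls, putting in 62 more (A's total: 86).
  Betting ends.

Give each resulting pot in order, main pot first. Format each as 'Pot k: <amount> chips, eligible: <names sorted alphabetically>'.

Pot 1: 88 chips, eligible: A, B, C, E
Pot 2: 192 chips, eligible: A, B, E

Derivation:
Contributions: A=86, B=86, C=22, E=86
Folded: D
Pot levels (distinct totals of non-folded players): 22, 86
Layer 1-22: 22 each from A, B, C, E = 22*4 = 88 chips; eligible A, B, C, E
Layer 23-86: 64 each from A, B, E = 64*3 = 192 chips; eligible A, B, E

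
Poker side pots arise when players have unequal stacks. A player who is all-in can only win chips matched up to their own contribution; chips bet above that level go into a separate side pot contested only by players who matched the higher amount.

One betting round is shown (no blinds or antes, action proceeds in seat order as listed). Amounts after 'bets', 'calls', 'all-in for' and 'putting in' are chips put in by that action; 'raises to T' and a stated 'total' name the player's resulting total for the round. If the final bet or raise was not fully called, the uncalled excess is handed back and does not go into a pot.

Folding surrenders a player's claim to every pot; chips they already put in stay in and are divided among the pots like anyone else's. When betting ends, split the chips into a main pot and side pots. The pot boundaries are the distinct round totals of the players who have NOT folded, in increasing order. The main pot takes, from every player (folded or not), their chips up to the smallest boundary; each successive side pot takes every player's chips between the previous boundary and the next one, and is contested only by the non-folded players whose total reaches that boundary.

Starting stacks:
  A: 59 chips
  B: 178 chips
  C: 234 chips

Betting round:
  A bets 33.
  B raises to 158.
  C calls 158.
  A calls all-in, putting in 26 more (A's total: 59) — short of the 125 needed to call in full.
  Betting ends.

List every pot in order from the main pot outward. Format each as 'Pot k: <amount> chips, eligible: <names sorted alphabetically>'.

Pot 1: 177 chips, eligible: A, B, C
Pot 2: 198 chips, eligible: B, C

Derivation:
Contributions: A=59, B=158, C=158
Pot levels (distinct totals of non-folded players): 59, 158
Layer 1-59: 59 each from A, B, C = 59*3 = 177 chips; eligible A, B, C
Layer 60-158: 99 each from B, C = 99*2 = 198 chips; eligible B, C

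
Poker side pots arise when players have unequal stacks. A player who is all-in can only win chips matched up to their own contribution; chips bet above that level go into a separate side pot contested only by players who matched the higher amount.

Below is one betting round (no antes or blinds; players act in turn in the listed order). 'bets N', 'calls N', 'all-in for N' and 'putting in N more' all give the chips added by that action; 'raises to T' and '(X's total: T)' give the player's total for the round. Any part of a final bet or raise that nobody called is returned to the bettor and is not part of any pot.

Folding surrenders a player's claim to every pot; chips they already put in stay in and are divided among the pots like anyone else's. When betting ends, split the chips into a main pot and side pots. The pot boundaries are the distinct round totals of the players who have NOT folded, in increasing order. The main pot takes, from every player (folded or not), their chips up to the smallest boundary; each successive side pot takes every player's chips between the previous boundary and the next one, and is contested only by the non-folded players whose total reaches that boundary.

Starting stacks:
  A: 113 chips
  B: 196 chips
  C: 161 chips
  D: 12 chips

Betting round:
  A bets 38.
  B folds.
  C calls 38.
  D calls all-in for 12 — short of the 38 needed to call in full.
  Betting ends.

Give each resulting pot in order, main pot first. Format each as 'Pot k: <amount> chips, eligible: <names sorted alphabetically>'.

Contributions: A=38, C=38, D=12
Folded: B
Pot levels (distinct totals of non-folded players): 12, 38
Layer 1-12: 12 each from A, C, D = 12*3 = 36 chips; eligible A, C, D
Layer 13-38: 26 each from A, C = 26*2 = 52 chips; eligible A, C

Pot 1: 36 chips, eligible: A, C, D
Pot 2: 52 chips, eligible: A, C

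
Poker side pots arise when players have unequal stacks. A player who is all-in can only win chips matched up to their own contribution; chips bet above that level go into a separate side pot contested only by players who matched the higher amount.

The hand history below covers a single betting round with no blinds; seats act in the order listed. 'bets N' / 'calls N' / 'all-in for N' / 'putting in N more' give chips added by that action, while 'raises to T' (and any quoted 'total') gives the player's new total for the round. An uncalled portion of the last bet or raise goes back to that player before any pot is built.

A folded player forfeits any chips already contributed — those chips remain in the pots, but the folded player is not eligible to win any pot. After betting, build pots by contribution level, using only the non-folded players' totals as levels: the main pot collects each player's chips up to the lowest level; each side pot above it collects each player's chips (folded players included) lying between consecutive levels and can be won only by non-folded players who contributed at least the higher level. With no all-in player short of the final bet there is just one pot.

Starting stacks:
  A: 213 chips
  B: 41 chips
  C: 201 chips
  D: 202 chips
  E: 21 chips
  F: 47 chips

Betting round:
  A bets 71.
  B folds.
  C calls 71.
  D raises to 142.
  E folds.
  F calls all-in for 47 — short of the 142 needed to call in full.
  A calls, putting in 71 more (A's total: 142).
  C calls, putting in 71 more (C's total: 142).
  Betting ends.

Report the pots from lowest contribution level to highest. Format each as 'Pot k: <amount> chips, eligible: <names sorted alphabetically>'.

Contributions: A=142, C=142, D=142, F=47
Folded: B, E
Pot levels (distinct totals of non-folded players): 47, 142
Layer 1-47: 47 each from A, C, D, F = 47*4 = 188 chips; eligible A, C, D, F
Layer 48-142: 95 each from A, C, D = 95*3 = 285 chips; eligible A, C, D

Pot 1: 188 chips, eligible: A, C, D, F
Pot 2: 285 chips, eligible: A, C, D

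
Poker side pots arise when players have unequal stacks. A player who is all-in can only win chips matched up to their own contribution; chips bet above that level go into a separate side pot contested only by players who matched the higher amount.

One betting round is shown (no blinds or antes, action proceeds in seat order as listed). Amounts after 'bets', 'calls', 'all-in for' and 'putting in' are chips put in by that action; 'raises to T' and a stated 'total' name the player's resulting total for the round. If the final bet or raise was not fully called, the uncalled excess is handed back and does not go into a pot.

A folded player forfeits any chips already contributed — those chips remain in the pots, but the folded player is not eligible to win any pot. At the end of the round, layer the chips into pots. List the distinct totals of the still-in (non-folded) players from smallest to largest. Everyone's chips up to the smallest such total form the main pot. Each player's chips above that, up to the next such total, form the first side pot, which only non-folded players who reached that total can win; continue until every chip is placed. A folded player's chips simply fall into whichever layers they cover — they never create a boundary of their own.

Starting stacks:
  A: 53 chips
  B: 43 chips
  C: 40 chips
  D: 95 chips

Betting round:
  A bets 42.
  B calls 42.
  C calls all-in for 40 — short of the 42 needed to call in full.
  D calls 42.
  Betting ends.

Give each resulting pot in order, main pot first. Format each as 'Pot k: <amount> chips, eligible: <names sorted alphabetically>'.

Pot 1: 160 chips, eligible: A, B, C, D
Pot 2: 6 chips, eligible: A, B, D

Derivation:
Contributions: A=42, B=42, C=40, D=42
Pot levels (distinct totals of non-folded players): 40, 42
Layer 1-40: 40 each from A, B, C, D = 40*4 = 160 chips; eligible A, B, C, D
Layer 41-42: 2 each from A, B, D = 2*3 = 6 chips; eligible A, B, D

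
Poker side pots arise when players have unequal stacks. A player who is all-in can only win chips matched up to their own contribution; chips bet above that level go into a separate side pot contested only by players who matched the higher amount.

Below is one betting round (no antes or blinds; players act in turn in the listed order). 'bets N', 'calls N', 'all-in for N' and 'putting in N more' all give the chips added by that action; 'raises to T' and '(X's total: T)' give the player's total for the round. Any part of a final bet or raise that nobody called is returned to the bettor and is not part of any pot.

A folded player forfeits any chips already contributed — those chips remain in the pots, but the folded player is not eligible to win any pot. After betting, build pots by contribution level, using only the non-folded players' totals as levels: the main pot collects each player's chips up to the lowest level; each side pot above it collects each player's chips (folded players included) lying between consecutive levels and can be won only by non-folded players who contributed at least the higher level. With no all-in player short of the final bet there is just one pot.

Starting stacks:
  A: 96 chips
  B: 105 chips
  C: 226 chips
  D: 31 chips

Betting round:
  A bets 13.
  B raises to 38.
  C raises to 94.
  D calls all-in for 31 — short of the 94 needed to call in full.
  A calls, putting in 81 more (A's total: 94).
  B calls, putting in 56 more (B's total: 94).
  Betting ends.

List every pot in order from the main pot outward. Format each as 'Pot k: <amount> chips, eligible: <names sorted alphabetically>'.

Contributions: A=94, B=94, C=94, D=31
Pot levels (distinct totals of non-folded players): 31, 94
Layer 1-31: 31 each from A, B, C, D = 31*4 = 124 chips; eligible A, B, C, D
Layer 32-94: 63 each from A, B, C = 63*3 = 189 chips; eligible A, B, C

Pot 1: 124 chips, eligible: A, B, C, D
Pot 2: 189 chips, eligible: A, B, C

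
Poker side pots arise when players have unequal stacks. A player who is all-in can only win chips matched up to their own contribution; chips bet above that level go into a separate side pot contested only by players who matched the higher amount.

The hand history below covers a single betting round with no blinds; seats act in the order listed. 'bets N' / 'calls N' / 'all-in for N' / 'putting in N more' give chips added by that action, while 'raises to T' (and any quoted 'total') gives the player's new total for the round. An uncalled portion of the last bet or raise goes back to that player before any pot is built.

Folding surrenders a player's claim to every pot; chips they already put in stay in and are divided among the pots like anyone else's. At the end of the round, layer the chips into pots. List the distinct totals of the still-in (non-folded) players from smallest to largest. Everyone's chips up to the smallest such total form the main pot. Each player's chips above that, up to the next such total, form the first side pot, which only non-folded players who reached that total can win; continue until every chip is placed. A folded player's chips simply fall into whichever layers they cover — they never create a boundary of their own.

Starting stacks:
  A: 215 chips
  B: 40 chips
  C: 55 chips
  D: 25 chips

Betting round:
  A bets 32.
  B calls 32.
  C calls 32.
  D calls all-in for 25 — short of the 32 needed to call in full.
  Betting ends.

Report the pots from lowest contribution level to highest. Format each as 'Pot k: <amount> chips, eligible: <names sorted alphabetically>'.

Contributions: A=32, B=32, C=32, D=25
Pot levels (distinct totals of non-folded players): 25, 32
Layer 1-25: 25 each from A, B, C, D = 25*4 = 100 chips; eligible A, B, C, D
Layer 26-32: 7 each from A, B, C = 7*3 = 21 chips; eligible A, B, C

Pot 1: 100 chips, eligible: A, B, C, D
Pot 2: 21 chips, eligible: A, B, C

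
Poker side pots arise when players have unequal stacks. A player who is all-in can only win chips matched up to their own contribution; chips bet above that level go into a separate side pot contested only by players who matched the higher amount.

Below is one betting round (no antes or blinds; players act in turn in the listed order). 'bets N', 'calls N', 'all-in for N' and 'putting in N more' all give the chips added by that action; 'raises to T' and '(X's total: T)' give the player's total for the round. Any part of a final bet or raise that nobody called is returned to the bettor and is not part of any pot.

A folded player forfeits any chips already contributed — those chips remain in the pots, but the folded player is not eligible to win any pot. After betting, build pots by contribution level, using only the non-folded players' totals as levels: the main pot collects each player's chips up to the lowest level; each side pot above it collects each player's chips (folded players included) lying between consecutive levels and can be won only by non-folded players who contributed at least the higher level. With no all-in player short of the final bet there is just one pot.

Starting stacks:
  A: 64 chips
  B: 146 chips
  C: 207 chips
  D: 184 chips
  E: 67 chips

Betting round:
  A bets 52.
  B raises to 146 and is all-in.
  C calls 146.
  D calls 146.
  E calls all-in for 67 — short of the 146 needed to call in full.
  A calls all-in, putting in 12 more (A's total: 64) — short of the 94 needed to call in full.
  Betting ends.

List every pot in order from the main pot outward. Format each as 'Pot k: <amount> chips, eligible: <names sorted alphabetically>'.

Pot 1: 320 chips, eligible: A, B, C, D, E
Pot 2: 12 chips, eligible: B, C, D, E
Pot 3: 237 chips, eligible: B, C, D

Derivation:
Contributions: A=64, B=146, C=146, D=146, E=67
Pot levels (distinct totals of non-folded players): 64, 67, 146
Layer 1-64: 64 each from A, B, C, D, E = 64*5 = 320 chips; eligible A, B, C, D, E
Layer 65-67: 3 each from B, C, D, E = 3*4 = 12 chips; eligible B, C, D, E
Layer 68-146: 79 each from B, C, D = 79*3 = 237 chips; eligible B, C, D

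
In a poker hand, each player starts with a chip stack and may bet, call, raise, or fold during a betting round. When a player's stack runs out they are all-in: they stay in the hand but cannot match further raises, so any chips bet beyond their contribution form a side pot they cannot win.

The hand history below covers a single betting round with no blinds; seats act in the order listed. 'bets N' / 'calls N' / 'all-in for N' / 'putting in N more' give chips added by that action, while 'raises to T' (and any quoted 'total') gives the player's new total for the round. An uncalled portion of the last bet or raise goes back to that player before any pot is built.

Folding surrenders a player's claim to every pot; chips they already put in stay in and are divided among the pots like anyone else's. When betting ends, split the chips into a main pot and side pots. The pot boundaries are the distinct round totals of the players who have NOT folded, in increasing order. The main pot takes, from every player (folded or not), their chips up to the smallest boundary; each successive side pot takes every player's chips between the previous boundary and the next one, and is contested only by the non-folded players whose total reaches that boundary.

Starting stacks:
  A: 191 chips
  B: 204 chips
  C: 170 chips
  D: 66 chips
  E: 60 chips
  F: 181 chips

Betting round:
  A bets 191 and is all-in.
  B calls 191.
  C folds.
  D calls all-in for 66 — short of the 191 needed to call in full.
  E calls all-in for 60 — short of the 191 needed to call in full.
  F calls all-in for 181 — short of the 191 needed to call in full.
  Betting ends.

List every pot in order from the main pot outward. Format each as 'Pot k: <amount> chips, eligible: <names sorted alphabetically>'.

Contributions: A=191, B=191, D=66, E=60, F=181
Folded: C
Pot levels (distinct totals of non-folded players): 60, 66, 181, 191
Layer 1-60: 60 each from A, B, D, E, F = 60*5 = 300 chips; eligible A, B, D, E, F
Layer 61-66: 6 each from A, B, D, F = 6*4 = 24 chips; eligible A, B, D, F
Layer 67-181: 115 each from A, B, F = 115*3 = 345 chips; eligible A, B, F
Layer 182-191: 10 each from A, B = 10*2 = 20 chips; eligible A, B

Pot 1: 300 chips, eligible: A, B, D, E, F
Pot 2: 24 chips, eligible: A, B, D, F
Pot 3: 345 chips, eligible: A, B, F
Pot 4: 20 chips, eligible: A, B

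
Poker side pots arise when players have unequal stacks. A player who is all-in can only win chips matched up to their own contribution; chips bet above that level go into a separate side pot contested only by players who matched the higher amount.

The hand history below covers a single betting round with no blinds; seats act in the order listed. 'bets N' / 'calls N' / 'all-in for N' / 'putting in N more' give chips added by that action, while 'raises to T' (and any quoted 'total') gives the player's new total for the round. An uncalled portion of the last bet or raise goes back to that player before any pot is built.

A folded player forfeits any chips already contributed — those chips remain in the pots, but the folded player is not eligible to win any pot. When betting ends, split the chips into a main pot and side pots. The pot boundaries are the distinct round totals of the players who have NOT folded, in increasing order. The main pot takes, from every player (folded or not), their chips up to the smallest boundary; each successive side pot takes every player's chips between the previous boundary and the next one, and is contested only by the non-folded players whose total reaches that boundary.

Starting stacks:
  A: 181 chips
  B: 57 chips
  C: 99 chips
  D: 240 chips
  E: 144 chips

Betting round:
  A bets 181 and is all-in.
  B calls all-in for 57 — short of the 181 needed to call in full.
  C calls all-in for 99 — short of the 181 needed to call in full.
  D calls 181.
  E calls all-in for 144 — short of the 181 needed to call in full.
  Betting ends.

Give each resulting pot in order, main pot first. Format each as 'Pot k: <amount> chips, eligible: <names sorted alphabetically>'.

Pot 1: 285 chips, eligible: A, B, C, D, E
Pot 2: 168 chips, eligible: A, C, D, E
Pot 3: 135 chips, eligible: A, D, E
Pot 4: 74 chips, eligible: A, D

Derivation:
Contributions: A=181, B=57, C=99, D=181, E=144
Pot levels (distinct totals of non-folded players): 57, 99, 144, 181
Layer 1-57: 57 each from A, B, C, D, E = 57*5 = 285 chips; eligible A, B, C, D, E
Layer 58-99: 42 each from A, C, D, E = 42*4 = 168 chips; eligible A, C, D, E
Layer 100-144: 45 each from A, D, E = 45*3 = 135 chips; eligible A, D, E
Layer 145-181: 37 each from A, D = 37*2 = 74 chips; eligible A, D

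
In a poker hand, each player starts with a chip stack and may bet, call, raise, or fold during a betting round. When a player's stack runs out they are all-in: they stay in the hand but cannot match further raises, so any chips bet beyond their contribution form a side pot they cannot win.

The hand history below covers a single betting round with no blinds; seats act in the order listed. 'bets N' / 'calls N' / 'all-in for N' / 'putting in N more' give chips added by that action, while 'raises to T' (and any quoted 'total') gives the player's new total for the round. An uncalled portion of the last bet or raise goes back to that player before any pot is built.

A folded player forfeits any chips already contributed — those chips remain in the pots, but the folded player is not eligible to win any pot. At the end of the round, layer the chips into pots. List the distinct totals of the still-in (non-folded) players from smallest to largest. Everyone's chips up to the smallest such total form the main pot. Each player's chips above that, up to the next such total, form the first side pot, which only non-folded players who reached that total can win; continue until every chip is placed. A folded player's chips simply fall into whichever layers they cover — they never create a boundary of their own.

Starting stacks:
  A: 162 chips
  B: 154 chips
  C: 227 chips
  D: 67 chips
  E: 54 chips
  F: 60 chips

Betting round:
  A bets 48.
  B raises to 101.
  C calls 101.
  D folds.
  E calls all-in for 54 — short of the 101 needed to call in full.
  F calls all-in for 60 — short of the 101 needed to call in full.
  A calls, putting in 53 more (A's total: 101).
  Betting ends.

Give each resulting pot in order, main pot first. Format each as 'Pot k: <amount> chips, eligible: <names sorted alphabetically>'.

Contributions: A=101, B=101, C=101, E=54, F=60
Folded: D
Pot levels (distinct totals of non-folded players): 54, 60, 101
Layer 1-54: 54 each from A, B, C, E, F = 54*5 = 270 chips; eligible A, B, C, E, F
Layer 55-60: 6 each from A, B, C, F = 6*4 = 24 chips; eligible A, B, C, F
Layer 61-101: 41 each from A, B, C = 41*3 = 123 chips; eligible A, B, C

Pot 1: 270 chips, eligible: A, B, C, E, F
Pot 2: 24 chips, eligible: A, B, C, F
Pot 3: 123 chips, eligible: A, B, C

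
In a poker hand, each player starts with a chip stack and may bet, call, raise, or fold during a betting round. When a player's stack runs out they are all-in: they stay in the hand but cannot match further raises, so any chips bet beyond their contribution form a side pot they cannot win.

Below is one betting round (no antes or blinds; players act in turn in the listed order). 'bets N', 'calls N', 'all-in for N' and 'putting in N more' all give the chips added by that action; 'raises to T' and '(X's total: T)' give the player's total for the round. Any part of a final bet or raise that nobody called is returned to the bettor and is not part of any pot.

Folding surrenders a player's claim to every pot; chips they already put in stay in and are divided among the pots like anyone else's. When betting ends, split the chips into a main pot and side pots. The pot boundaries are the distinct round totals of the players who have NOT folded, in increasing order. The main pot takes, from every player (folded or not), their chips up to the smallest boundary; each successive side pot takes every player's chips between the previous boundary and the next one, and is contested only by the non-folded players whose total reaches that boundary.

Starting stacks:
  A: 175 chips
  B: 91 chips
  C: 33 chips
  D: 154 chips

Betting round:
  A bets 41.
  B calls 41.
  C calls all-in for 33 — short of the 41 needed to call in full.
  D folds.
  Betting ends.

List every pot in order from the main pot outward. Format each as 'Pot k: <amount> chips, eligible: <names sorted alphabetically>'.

Contributions: A=41, B=41, C=33
Folded: D
Pot levels (distinct totals of non-folded players): 33, 41
Layer 1-33: 33 each from A, B, C = 33*3 = 99 chips; eligible A, B, C
Layer 34-41: 8 each from A, B = 8*2 = 16 chips; eligible A, B

Pot 1: 99 chips, eligible: A, B, C
Pot 2: 16 chips, eligible: A, B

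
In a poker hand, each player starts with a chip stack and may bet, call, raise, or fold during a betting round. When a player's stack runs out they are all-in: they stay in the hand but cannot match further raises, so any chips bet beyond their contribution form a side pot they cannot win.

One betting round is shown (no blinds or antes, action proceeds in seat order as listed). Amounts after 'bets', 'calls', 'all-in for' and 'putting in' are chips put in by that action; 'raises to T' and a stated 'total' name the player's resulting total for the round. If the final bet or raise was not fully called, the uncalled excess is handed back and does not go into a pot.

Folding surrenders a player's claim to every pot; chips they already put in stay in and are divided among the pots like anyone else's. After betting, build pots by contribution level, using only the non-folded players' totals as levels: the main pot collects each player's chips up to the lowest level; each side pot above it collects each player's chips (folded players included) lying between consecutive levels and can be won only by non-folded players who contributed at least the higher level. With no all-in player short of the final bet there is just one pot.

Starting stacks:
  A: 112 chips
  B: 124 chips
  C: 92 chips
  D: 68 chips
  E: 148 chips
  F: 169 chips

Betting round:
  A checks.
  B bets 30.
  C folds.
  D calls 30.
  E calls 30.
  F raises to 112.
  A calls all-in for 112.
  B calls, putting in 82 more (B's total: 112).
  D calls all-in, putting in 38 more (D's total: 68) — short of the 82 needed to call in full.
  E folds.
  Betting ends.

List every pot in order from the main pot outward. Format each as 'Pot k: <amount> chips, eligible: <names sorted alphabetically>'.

Pot 1: 302 chips, eligible: A, B, D, F
Pot 2: 132 chips, eligible: A, B, F

Derivation:
Contributions: A=112, B=112, D=68, E=30, F=112
Folded: C, E
Pot levels (distinct totals of non-folded players): 68, 112
Layer 1-68: A 68 + B 68 + D 68 + E 30 + F 68 = 302 chips; eligible A, B, D, F
Layer 69-112: 44 each from A, B, F = 44*3 = 132 chips; eligible A, B, F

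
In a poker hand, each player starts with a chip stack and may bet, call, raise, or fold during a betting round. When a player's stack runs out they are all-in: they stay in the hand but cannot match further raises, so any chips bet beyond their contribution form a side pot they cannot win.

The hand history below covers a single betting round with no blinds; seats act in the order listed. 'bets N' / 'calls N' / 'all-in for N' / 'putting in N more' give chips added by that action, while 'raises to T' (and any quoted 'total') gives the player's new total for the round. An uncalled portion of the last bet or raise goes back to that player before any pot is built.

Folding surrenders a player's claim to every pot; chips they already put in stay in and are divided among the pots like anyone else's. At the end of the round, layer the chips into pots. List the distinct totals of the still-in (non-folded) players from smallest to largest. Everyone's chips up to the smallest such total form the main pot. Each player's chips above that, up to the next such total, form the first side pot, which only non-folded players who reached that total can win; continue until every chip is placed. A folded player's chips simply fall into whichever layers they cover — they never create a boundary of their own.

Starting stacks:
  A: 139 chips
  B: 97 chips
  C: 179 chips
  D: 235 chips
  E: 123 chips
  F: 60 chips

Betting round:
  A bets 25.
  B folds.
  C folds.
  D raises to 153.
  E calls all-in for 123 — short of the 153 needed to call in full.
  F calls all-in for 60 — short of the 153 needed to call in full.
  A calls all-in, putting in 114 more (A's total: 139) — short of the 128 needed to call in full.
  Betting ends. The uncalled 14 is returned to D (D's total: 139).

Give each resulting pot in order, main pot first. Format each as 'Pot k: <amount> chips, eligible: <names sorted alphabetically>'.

Pot 1: 240 chips, eligible: A, D, E, F
Pot 2: 189 chips, eligible: A, D, E
Pot 3: 32 chips, eligible: A, D

Derivation:
Contributions (after 14 returned to D): A=139, D=139, E=123, F=60
Folded: B, C
Pot levels (distinct totals of non-folded players): 60, 123, 139
Layer 1-60: 60 each from A, D, E, F = 60*4 = 240 chips; eligible A, D, E, F
Layer 61-123: 63 each from A, D, E = 63*3 = 189 chips; eligible A, D, E
Layer 124-139: 16 each from A, D = 16*2 = 32 chips; eligible A, D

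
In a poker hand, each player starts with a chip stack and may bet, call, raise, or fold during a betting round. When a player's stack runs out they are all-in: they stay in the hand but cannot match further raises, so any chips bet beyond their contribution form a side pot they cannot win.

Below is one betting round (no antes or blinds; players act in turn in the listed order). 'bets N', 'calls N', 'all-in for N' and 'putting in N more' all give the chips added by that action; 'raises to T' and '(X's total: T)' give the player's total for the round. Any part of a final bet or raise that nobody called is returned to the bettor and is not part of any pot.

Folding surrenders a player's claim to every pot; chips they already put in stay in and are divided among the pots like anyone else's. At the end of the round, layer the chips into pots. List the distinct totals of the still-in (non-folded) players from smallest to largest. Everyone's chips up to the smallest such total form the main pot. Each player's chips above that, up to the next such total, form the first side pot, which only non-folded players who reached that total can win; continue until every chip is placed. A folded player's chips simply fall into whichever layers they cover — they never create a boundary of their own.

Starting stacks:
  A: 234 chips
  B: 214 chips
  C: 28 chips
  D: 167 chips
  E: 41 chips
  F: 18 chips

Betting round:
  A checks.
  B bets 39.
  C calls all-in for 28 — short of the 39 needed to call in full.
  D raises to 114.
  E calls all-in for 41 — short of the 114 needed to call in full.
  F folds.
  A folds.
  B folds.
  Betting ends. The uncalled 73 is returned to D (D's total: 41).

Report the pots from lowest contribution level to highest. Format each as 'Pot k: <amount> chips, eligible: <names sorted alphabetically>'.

Pot 1: 112 chips, eligible: C, D, E
Pot 2: 37 chips, eligible: D, E

Derivation:
Contributions (after 73 returned to D): B=39, C=28, D=41, E=41
Folded: A, B, F
Pot levels (distinct totals of non-folded players): 28, 41
Layer 1-28: 28 each from B, C, D, E = 28*4 = 112 chips; eligible C, D, E
Layer 29-41: B 11 + D 13 + E 13 = 37 chips; eligible D, E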